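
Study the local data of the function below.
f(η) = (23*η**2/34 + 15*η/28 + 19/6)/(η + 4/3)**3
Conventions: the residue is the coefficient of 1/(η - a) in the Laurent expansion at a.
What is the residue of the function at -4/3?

The residue is 23/34.

At the order-3 pole -4/3 set g(η) = (η - (-4/3))^3*f(η) = 23*η**2/34 + 15*η/28 + 19/6.
Order-3 pole: residue = g''(a)/2; g''(-4/3) = 23/17, so the residue is 23/34.


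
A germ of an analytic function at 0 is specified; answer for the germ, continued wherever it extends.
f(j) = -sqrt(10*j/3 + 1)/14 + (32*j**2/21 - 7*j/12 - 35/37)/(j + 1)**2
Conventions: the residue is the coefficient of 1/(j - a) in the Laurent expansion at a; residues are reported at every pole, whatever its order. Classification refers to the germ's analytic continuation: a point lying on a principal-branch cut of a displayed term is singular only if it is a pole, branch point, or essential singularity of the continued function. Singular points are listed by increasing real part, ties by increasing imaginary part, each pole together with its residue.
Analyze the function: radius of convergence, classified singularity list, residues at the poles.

Radius of convergence at 0: 3/10.
At -1: a pole of order 2; residue -305/84.
At -3/10: an algebraic (square-root) branch point.

Denominator factor (j + 1)^2: pole of order 2 at -1, modulus 1.
Branch term (-1/14)*sqrt(1 - j/(-3/10)): its argument vanishes at j = -3/10, a square-root branch point, modulus 3/10.
The radius of convergence is the smallest modulus among the singular points: 3/10.
The branch term is analytic at -1 and contributes nothing to the residue; only the rational part matters.
At the order-2 pole -1 set g(j) = (j - (-1))^2*(rational part) = 32*j**2/21 - 7*j/12 - 35/37.
Order-2 pole: residue = g'(a); g'(-1) = -305/84, so the residue is -305/84.
List the singular points by increasing real part (a conjugate pair: the negative imaginary part first).


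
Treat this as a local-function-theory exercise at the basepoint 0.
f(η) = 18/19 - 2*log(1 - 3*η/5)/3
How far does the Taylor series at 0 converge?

The radius of convergence is 5/3.

Branch term (-2/3)*log(1 - η/(5/3)): its argument vanishes at η = 5/3, a logarithmic branch point, modulus 5/3.
The radius of convergence is the smallest modulus among the singular points: 5/3.


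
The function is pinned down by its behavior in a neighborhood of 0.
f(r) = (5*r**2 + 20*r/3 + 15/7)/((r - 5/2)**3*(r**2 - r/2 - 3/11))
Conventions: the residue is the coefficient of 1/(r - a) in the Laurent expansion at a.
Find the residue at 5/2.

The residue is 96222775/47244288.

At the order-3 pole 5/2 set g(r) = (r - (5/2))^3*f(r) = (5*r**2 + 20*r/3 + 15/7)/(r**2 - r/2 - 3/11).
Order-3 pole: residue = g''(a)/2; g''(5/2) = 96222775/23622144, so the residue is 96222775/47244288.


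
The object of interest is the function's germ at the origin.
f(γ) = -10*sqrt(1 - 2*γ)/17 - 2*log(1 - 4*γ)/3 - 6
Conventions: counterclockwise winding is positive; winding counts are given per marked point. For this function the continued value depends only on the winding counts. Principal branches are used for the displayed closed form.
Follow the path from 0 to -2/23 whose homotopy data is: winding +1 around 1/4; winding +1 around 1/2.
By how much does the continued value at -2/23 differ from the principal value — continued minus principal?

The rational part is single-valued and drops out of the difference; each branch term changes only by its own monodromy.
(-10/17)*sqrt(1 - γ/(1/2)): winding +1 is odd, the square root flips sign, contributing -2*(-10/17)*sqrt(1 - (-2/23)/(1/2)) = -2*(-10/17)*sqrt(27/23) = (60/391)*sqrt(69).
(-2/3)*log(1 - γ/(1/4)): each positive loop around 1/4 adds 2*pi*i to the log, so winding +1 contributes (-2/3)*(1)*2*pi*i = -(4/3)*pi*i.
Summing the contributions at γ = -2/23 gives ((60/391)*sqrt(69)) - ((4/3)*pi)*i.

Continued minus principal equals ((60/391)*sqrt(69)) - ((4/3)*pi)*i.


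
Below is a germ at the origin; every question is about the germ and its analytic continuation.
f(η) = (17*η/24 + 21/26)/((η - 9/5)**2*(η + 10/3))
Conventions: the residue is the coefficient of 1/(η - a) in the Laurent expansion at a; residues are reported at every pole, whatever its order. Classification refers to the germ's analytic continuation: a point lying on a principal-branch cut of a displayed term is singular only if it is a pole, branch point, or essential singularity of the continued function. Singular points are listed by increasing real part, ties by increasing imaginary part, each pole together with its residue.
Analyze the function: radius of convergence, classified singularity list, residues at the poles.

Denominator factor (η - 9/5)^2: pole of order 2 at 9/5, modulus 9/5.
Denominator factor (η + 10/3): pole of order 1 at -10/3, modulus 10/3.
The radius of convergence is the smallest modulus among the singular points: 9/5.
At the order-1 pole -10/3 set g(η) = (η - (-10/3))*f(η) = (17*η/24 + 21/26)/(η - 9/5)**2.
Simple pole: residue = g(a) at a = -10/3, which is -18175/308308.
At the order-2 pole 9/5 set g(η) = (η - (9/5))^2*f(η) = (17*η/24 + 21/26)/(η + 10/3).
Order-2 pole: residue = g'(a); g'(9/5) = 18175/308308, so the residue is 18175/308308.
List the singular points by increasing real part (a conjugate pair: the negative imaginary part first).

Radius of convergence at 0: 9/5.
At -10/3: a pole of order 1; residue -18175/308308.
At 9/5: a pole of order 2; residue 18175/308308.


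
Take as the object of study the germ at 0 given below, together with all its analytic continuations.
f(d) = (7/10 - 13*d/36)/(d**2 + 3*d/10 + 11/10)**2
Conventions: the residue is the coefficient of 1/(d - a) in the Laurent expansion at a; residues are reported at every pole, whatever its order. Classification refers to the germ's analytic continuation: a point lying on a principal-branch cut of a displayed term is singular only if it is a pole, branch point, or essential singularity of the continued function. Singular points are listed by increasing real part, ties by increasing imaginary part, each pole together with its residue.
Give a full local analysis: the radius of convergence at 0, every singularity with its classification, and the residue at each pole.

Radius of convergence at 0: (1/10)*sqrt(110).
At (-3/20) - ((1/20)*sqrt(431))*i: a pole of order 2; residue ((4525/557283)*sqrt(431))*i.
At (-3/20) + ((1/20)*sqrt(431))*i: a pole of order 2; residue -((4525/557283)*sqrt(431))*i.

Denominator factor (d**2 + 3*d/10 + 11/10)^2: discriminant -431/100, complex-conjugate roots (-3/20) + ((1/20)*sqrt(431))*i and (-3/20) - ((1/20)*sqrt(431))*i; poles of order 2, moduli (1/10)*sqrt(110) and (1/10)*sqrt(110).
The radius of convergence is the smallest modulus among the singular points: (1/10)*sqrt(110).
The factor d**2 + 3*d/10 + 11/10 splits as (d - a)(d - a') with a = (-3/20) - ((1/20)*sqrt(431))*i, a' = (-3/20) + ((1/20)*sqrt(431))*i. At the order-2 pole a set g(d) = (d - a)^2*f(d) = [7/10 - 13*d/36] / (d - a')^2.
Order-2 pole: residue = g'(a); g'((-3/20) - ((1/20)*sqrt(431))*i) = ((4525/557283)*sqrt(431))*i, so the residue is ((4525/557283)*sqrt(431))*i.
The factor d**2 + 3*d/10 + 11/10 splits as (d - a)(d - a') with a = (-3/20) + ((1/20)*sqrt(431))*i, a' = (-3/20) - ((1/20)*sqrt(431))*i. At the order-2 pole a set g(d) = (d - a)^2*f(d) = [7/10 - 13*d/36] / (d - a')^2.
Order-2 pole: residue = g'(a); g'((-3/20) + ((1/20)*sqrt(431))*i) = -((4525/557283)*sqrt(431))*i, so the residue is -((4525/557283)*sqrt(431))*i.
List the singular points by increasing real part (a conjugate pair: the negative imaginary part first).


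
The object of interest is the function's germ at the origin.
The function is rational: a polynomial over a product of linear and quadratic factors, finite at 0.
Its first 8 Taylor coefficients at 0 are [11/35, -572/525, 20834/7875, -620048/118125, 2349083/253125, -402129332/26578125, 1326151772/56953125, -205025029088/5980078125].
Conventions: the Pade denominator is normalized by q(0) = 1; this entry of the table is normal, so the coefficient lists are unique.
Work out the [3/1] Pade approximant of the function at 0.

Taylor coefficients needed (read off): a_0 = 11/35, a_1 = -572/525, a_2 = 20834/7875, a_3 = -620048/118125, a_4 = 2349083/253125.
Write the denominator as Q(κ) = 1 + q1*κ. Requiring Q*f - P = O(κ^5) with deg P <= 3 kills the coefficients of κ^4..κ^4 in Q*f:
  κ^4: a_4 + q1*a_3 = 0, i.e. 2349083/253125 + (-620048/118125)*q1 = 0.
Solving this linear system: q1 = 1494871/845520.
The numerator is Q*f truncated at degree 3: P0 = a_0 = 11/35; P1 = a_1 + q1*a_0 = -1053261/1972880; P2 = a_2 + q1*a_1 = 27291/37940; P3 = a_3 + q1*a_2 = -563959/986440.

The Pade approximant has numerator coefficients [11/35, -1053261/1972880, 27291/37940, -563959/986440]; denominator coefficients [1, 1494871/845520].


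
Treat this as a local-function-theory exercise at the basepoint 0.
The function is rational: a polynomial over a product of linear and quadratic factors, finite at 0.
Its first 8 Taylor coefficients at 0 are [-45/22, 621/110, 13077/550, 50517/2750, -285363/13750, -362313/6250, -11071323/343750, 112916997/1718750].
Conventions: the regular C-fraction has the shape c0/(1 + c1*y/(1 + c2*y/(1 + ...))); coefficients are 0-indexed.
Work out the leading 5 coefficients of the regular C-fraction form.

Taylor coefficients (read off): a_0 = -45/22, a_1 = 621/110, a_2 = 13077/550, a_3 = 50517/2750, a_4 = -285363/13750.
c0 = a_0 = -45/22. Peel one level at a time: if S = 1 + c*y/S' with S'(0) = 1, then c is the y-coefficient of S and S' = c*y/(S - 1).
S_1 = c0/f = 1 + (69/25)*y + (12026/625)*y^2 + ...; c1 = 69/25.
S_2 = c1*y/(S_1 - 1) = 1 + (-12026/1725)*y + (1723912/119025)*y^2 + ...; c2 = -12026/1725.
S_3 = c2*y/(S_2 - 1) = 1 + (861956/414897)*y + (-350816092/180780845)*y^2 + ...; c3 = 861956/414897.
S_4 = c3*y/(S_3 - 1) = 1 + (28083/30065)*y + ...; c4 = 28083/30065.

The regular C-fraction coefficients are [-45/22, 69/25, -12026/1725, 861956/414897, 28083/30065].


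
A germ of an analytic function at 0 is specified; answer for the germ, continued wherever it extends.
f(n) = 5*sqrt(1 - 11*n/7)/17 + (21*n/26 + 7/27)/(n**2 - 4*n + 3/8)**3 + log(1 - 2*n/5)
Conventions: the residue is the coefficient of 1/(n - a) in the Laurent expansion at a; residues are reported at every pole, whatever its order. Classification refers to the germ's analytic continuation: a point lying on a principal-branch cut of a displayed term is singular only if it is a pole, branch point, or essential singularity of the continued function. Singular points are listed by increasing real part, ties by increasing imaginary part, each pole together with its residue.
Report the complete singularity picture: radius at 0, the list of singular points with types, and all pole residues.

Radius of convergence at 0: 2 - (1/4)*sqrt(58).
At 2 - (1/4)*sqrt(58): a pole of order 3; residue -(5264/2853513)*sqrt(58).
At 7/11: an algebraic (square-root) branch point.
At 5/2: a logarithmic branch point.
At 2 + (1/4)*sqrt(58): a pole of order 3; residue (5264/2853513)*sqrt(58).


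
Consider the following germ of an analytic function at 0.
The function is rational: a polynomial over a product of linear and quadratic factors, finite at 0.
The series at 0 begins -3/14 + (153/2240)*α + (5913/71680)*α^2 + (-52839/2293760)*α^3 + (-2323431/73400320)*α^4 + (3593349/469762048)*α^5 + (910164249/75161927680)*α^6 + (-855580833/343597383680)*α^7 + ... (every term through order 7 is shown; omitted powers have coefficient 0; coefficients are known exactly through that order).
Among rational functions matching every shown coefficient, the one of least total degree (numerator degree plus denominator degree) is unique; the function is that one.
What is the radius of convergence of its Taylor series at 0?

The radius of convergence is (2/3)*sqrt(6).

No rational of total degree below 3 reproduces all 8 coefficients; solving the [1/2] Pade equations on them gives f(α) = (α/5 - 4/7)/(α**2 - α/12 + 8/3), whose expansion matches every shown term.
Denominator factor (α**2 - α/12 + 8/3): discriminant -1535/144, complex-conjugate roots (1/24) + ((1/24)*sqrt(1535))*i and (1/24) - ((1/24)*sqrt(1535))*i; poles of order 1, moduli (2/3)*sqrt(6) and (2/3)*sqrt(6).
The radius of convergence is the smallest modulus among the singular points: (2/3)*sqrt(6).


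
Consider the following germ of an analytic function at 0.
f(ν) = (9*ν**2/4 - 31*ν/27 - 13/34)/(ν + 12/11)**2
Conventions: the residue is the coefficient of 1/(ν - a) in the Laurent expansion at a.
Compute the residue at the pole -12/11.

At the order-2 pole -12/11 set g(ν) = (ν - (-12/11))^2*f(ν) = 9*ν**2/4 - 31*ν/27 - 13/34.
Order-2 pole: residue = g'(a); g'(-12/11) = -1799/297, so the residue is -1799/297.

The residue is -1799/297.


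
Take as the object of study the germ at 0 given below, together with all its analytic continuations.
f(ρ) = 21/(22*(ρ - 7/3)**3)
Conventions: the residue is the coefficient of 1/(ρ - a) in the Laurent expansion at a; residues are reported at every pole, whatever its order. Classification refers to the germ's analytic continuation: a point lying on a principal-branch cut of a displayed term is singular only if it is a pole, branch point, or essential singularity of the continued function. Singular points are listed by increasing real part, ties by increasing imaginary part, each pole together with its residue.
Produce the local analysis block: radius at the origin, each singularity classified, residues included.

Denominator factor (ρ - 7/3)^3: pole of order 3 at 7/3, modulus 7/3.
The radius of convergence is the smallest modulus among the singular points: 7/3.
At the order-3 pole 7/3 set g(ρ) = (ρ - (7/3))^3*f(ρ) = 21/22.
Order-3 pole: residue = g''(a)/2; g''(7/3) = 0, so the residue is 0.

Radius of convergence at 0: 7/3.
At 7/3: a pole of order 3; residue 0.


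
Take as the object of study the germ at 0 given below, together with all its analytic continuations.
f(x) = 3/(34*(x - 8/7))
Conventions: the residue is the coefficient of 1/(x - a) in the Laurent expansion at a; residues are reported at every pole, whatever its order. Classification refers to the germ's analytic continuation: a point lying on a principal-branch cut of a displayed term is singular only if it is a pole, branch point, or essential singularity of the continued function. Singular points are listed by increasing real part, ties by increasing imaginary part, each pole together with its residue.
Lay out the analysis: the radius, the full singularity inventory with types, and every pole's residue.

Radius of convergence at 0: 8/7.
At 8/7: a pole of order 1; residue 3/34.

Denominator factor (x - 8/7): pole of order 1 at 8/7, modulus 8/7.
The radius of convergence is the smallest modulus among the singular points: 8/7.
At the order-1 pole 8/7 set g(x) = (x - (8/7))*f(x) = 3/34.
Simple pole: residue = g(a) at a = 8/7, which is 3/34.


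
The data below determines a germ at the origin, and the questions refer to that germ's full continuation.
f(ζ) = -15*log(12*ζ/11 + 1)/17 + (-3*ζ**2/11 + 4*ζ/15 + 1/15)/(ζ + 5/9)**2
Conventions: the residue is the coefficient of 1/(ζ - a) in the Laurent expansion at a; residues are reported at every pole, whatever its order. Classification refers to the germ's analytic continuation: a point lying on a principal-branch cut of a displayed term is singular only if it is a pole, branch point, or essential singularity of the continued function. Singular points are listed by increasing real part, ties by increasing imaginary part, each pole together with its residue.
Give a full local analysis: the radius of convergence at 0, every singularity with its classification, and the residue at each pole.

Radius of convergence at 0: 5/9.
At -11/12: a logarithmic branch point.
At -5/9: a pole of order 2; residue 94/165.

Denominator factor (ζ + 5/9)^2: pole of order 2 at -5/9, modulus 5/9.
Branch term (-15/17)*log(1 - ζ/(-11/12)): its argument vanishes at ζ = -11/12, a logarithmic branch point, modulus 11/12.
The radius of convergence is the smallest modulus among the singular points: 5/9.
The branch term is analytic at -5/9 and contributes nothing to the residue; only the rational part matters.
At the order-2 pole -5/9 set g(ζ) = (ζ - (-5/9))^2*(rational part) = -3*ζ**2/11 + 4*ζ/15 + 1/15.
Order-2 pole: residue = g'(a); g'(-5/9) = 94/165, so the residue is 94/165.
List the singular points by increasing real part (a conjugate pair: the negative imaginary part first).


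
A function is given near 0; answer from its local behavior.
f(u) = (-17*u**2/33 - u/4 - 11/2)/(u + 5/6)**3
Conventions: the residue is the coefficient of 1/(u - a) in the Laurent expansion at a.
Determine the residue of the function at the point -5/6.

At the order-3 pole -5/6 set g(u) = (u - (-5/6))^3*f(u) = -17*u**2/33 - u/4 - 11/2.
Order-3 pole: residue = g''(a)/2; g''(-5/6) = -34/33, so the residue is -17/33.

The residue is -17/33.


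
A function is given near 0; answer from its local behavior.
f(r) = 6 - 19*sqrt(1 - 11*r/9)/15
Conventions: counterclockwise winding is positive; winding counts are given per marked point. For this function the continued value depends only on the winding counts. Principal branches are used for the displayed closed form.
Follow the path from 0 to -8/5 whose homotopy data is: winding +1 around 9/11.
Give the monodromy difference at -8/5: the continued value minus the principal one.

Continued minus principal equals (38/225)*sqrt(665).

The rational part is single-valued and drops out of the difference; each branch term changes only by its own monodromy.
(-19/15)*sqrt(1 - r/(9/11)): winding +1 is odd, the square root flips sign, contributing -2*(-19/15)*sqrt(1 - (-8/5)/(9/11)) = -2*(-19/15)*sqrt(133/45) = (38/225)*sqrt(665).
Summing the contributions at r = -8/5 gives (38/225)*sqrt(665).


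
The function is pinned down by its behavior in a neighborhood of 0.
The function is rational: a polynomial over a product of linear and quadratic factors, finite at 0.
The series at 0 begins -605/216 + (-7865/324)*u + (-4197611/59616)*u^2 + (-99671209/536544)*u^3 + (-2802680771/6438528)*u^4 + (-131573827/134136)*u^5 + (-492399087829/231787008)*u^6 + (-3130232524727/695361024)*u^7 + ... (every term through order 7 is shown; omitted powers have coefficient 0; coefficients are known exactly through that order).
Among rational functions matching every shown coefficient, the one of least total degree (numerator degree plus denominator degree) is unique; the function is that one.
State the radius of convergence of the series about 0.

The radius of convergence is 6/11.

No rational of total degree below 5 reproduces all 8 coefficients; solving the [2/3] Pade equations on them gives f(u) = (-33*u**2/23 - 5*u - 5/6)/((u - 6/11)**2*(u + 1)), whose expansion matches every shown term.
Denominator factor (u + 1): pole of order 1 at -1, modulus 1.
Denominator factor (u - 6/11)^2: pole of order 2 at 6/11, modulus 6/11.
The radius of convergence is the smallest modulus among the singular points: 6/11.


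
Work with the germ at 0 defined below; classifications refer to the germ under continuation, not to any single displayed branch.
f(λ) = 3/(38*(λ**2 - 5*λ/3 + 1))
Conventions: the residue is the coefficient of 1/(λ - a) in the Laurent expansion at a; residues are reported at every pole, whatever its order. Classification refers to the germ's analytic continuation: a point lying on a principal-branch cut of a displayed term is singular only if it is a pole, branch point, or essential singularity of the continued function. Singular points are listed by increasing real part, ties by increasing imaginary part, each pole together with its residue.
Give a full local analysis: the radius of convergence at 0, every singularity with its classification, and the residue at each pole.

Radius of convergence at 0: 1.
At (5/6) - ((1/6)*sqrt(11))*i: a pole of order 1; residue ((9/418)*sqrt(11))*i.
At (5/6) + ((1/6)*sqrt(11))*i: a pole of order 1; residue -((9/418)*sqrt(11))*i.

Denominator factor (λ**2 - 5*λ/3 + 1): discriminant -11/9, complex-conjugate roots (5/6) + ((1/6)*sqrt(11))*i and (5/6) - ((1/6)*sqrt(11))*i; poles of order 1, moduli 1 and 1.
The radius of convergence is the smallest modulus among the singular points: 1.
The factor λ**2 - 5*λ/3 + 1 splits as (λ - a)(λ - a') with a = (5/6) - ((1/6)*sqrt(11))*i, a' = (5/6) + ((1/6)*sqrt(11))*i. At the order-1 pole a set g(λ) = (λ - a)*f(λ) = [3/38] / (λ - a').
Simple pole: residue = g(a) at a = (5/6) - ((1/6)*sqrt(11))*i, which is ((9/418)*sqrt(11))*i.
The factor λ**2 - 5*λ/3 + 1 splits as (λ - a)(λ - a') with a = (5/6) + ((1/6)*sqrt(11))*i, a' = (5/6) - ((1/6)*sqrt(11))*i. At the order-1 pole a set g(λ) = (λ - a)*f(λ) = [3/38] / (λ - a').
Simple pole: residue = g(a) at a = (5/6) + ((1/6)*sqrt(11))*i, which is -((9/418)*sqrt(11))*i.
List the singular points by increasing real part (a conjugate pair: the negative imaginary part first).


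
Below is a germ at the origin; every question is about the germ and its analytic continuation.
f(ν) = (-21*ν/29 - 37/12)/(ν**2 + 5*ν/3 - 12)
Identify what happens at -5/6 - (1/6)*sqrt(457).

The point is a pole of order 1.

The denominator factor ν**2 + 5*ν/3 - 12 vanishes at -5/6 - (1/6)*sqrt(457) and appears to the power 1; the numerator there equals -863/348 + (7/58)*sqrt(457), nonzero, and no other factor vanishes.
Hence a pole whose order is the multiplicity, 1.


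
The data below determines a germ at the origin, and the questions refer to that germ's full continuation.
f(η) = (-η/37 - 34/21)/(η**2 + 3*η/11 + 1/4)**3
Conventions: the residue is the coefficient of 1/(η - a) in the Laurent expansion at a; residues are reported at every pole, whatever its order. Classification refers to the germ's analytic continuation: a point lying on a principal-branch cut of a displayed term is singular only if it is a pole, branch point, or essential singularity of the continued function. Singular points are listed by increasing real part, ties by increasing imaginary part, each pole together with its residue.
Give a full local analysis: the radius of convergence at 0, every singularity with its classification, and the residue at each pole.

Denominator factor (η**2 + 3*η/11 + 1/4)^3: discriminant -112/121, complex-conjugate roots (-3/22) + ((2/11)*sqrt(7))*i and (-3/22) - ((2/11)*sqrt(7))*i; poles of order 3, moduli 1/2 and 1/2.
The radius of convergence is the smallest modulus among the singular points: 1/2.
The factor η**2 + 3*η/11 + 1/4 splits as (η - a)(η - a') with a = (-3/22) - ((2/11)*sqrt(7))*i, a' = (-3/22) + ((2/11)*sqrt(7))*i. At the order-3 pole a set g(η) = (η - a)^3*f(η) = [-η/37 - 34/21] / (η - a')^3.
Order-3 pole: residue = g''(a)/2; g''((-3/22) - ((2/11)*sqrt(7))*i) = -((404281933/45484544)*sqrt(7))*i, so the residue is -((404281933/90969088)*sqrt(7))*i.
The factor η**2 + 3*η/11 + 1/4 splits as (η - a)(η - a') with a = (-3/22) + ((2/11)*sqrt(7))*i, a' = (-3/22) - ((2/11)*sqrt(7))*i. At the order-3 pole a set g(η) = (η - a)^3*f(η) = [-η/37 - 34/21] / (η - a')^3.
Order-3 pole: residue = g''(a)/2; g''((-3/22) + ((2/11)*sqrt(7))*i) = ((404281933/45484544)*sqrt(7))*i, so the residue is ((404281933/90969088)*sqrt(7))*i.
List the singular points by increasing real part (a conjugate pair: the negative imaginary part first).

Radius of convergence at 0: 1/2.
At (-3/22) - ((2/11)*sqrt(7))*i: a pole of order 3; residue -((404281933/90969088)*sqrt(7))*i.
At (-3/22) + ((2/11)*sqrt(7))*i: a pole of order 3; residue ((404281933/90969088)*sqrt(7))*i.


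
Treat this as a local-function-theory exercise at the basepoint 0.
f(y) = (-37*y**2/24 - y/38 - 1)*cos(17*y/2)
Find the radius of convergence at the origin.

The factor cos(17*y/2) is entire and contributes no finite singular point.
The polynomial part has no poles.
No finite singular points: the Taylor series at 0 converges everywhere.

The radius of convergence is infinite.


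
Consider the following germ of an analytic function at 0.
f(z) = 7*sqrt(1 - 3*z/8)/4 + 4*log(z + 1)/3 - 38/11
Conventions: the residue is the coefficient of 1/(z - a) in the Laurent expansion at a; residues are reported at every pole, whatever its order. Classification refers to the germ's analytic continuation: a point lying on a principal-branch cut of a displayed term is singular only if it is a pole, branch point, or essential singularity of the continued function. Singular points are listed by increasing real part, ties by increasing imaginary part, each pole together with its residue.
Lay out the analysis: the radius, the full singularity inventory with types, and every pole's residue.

Branch term (4/3)*log(1 - z/(-1)): its argument vanishes at z = -1, a logarithmic branch point, modulus 1.
Branch term (7/4)*sqrt(1 - z/(8/3)): its argument vanishes at z = 8/3, a square-root branch point, modulus 8/3.
The radius of convergence is the smallest modulus among the singular points: 1.
List the singular points by increasing real part (a conjugate pair: the negative imaginary part first).

Radius of convergence at 0: 1.
At -1: a logarithmic branch point.
At 8/3: an algebraic (square-root) branch point.


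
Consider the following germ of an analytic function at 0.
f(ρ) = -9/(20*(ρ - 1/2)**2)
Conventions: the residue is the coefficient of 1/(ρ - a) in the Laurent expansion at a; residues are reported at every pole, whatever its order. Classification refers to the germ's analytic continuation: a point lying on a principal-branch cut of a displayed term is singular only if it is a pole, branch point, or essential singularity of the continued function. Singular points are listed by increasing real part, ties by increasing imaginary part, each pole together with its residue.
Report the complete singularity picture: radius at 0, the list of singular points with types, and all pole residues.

Denominator factor (ρ - 1/2)^2: pole of order 2 at 1/2, modulus 1/2.
The radius of convergence is the smallest modulus among the singular points: 1/2.
At the order-2 pole 1/2 set g(ρ) = (ρ - (1/2))^2*f(ρ) = -9/20.
Order-2 pole: residue = g'(a); g'(1/2) = 0, so the residue is 0.

Radius of convergence at 0: 1/2.
At 1/2: a pole of order 2; residue 0.


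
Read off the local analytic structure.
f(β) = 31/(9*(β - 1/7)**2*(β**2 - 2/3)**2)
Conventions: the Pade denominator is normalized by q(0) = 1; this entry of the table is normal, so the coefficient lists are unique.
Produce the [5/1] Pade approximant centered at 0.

Taylor coefficients needed (expand at 0): a_0 = 1519/4, a_1 = 10633/2, a_2 = 113925/2, a_3 = 1073933/2, a_4 = 75662909/16, a_5 = 319149495/8, a_6 = 5228785345/16.
Write the denominator as Q(β) = 1 + q1*β. Requiring Q*f - P = O(β^7) with deg P <= 5 kills the coefficients of β^6..β^6 in Q*f:
  β^6: a_6 + q1*a_5 = 0, i.e. 5228785345/16 + (319149495/8)*q1 = 0.
Solving this linear system: q1 = -688451/84042.
The numerator is Q*f truncated at degree 5: P0 = a_0 = 1519/4; P1 = a_1 + q1*a_0 = 105925729/48024; P2 = a_2 + q1*a_1 = 322026481/24012; P3 = a_3 + q1*a_2 = 563033191/8004; P4 = a_4 + q1*a_3 = 31718586851/96048; P5 = a_5 + q1*a_4 = 221959764803/192096.

The Pade approximant has numerator coefficients [1519/4, 105925729/48024, 322026481/24012, 563033191/8004, 31718586851/96048, 221959764803/192096]; denominator coefficients [1, -688451/84042].


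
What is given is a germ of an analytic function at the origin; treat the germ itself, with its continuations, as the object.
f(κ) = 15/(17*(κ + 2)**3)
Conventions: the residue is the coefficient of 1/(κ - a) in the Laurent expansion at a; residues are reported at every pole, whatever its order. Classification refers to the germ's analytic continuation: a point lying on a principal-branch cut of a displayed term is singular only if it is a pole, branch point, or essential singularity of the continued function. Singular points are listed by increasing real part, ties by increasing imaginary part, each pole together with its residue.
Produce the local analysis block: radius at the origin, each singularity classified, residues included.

Denominator factor (κ + 2)^3: pole of order 3 at -2, modulus 2.
The radius of convergence is the smallest modulus among the singular points: 2.
At the order-3 pole -2 set g(κ) = (κ - (-2))^3*f(κ) = 15/17.
Order-3 pole: residue = g''(a)/2; g''(-2) = 0, so the residue is 0.

Radius of convergence at 0: 2.
At -2: a pole of order 3; residue 0.


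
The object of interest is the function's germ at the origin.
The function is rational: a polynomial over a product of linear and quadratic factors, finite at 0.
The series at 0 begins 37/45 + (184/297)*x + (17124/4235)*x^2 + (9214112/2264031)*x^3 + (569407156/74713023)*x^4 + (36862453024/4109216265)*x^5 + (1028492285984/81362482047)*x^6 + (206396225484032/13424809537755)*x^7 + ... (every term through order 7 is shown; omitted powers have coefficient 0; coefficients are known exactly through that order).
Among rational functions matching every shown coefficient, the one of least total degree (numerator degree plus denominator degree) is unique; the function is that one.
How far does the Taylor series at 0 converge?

The radius of convergence is -4/11 + (1/22)*sqrt(790).

No rational of total degree below 6 reproduces all 8 coefficients; solving the [2/4] Pade equations on them gives f(x) = (40*x**2/7 - 2*x/5 + 37/20)/(x**2 + 8*x/11 - 3/2)**2, whose expansion matches every shown term.
Denominator factor (x**2 + 8*x/11 - 3/2)^2: discriminant 790/121, real irrational roots -4/11 + (1/22)*sqrt(790) and -4/11 - (1/22)*sqrt(790); poles of order 2, moduli -4/11 + (1/22)*sqrt(790) and 4/11 + (1/22)*sqrt(790).
The radius of convergence is the smallest modulus among the singular points: -4/11 + (1/22)*sqrt(790).


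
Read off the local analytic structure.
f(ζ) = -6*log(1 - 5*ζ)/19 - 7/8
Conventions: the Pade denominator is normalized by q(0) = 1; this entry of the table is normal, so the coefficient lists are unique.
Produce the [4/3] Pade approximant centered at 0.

The Pade approximant has numerator coefficients [-7/8, 345/38, -15075/532, 975/38, -375/266]; denominator coefficients [1, -60/7, 150/7, -100/7].

Taylor coefficients needed (expand at 0): a_0 = -7/8, a_1 = 30/19, a_2 = 75/19, a_3 = 250/19, a_4 = 1875/38, a_5 = 3750/19, a_6 = 15625/19, a_7 = 468750/133.
Write the denominator as Q(ζ) = 1 + q1*ζ + q2*ζ^2 + q3*ζ^3. Requiring Q*f - P = O(ζ^8) with deg P <= 4 kills the coefficients of ζ^5..ζ^7 in Q*f:
  ζ^5: a_5 + q1*a_4 + q2*a_3 + q3*a_2 = 0, i.e. 3750/19 + (1875/38)*q1 + (250/19)*q2 + (75/19)*q3 = 0.
  ζ^6: a_6 + q1*a_5 + q2*a_4 + q3*a_3 = 0, i.e. 15625/19 + (3750/19)*q1 + (1875/38)*q2 + (250/19)*q3 = 0.
  ζ^7: a_7 + q1*a_6 + q2*a_5 + q3*a_4 = 0, i.e. 468750/133 + (15625/19)*q1 + (3750/19)*q2 + (1875/38)*q3 = 0.
Solving this linear system: q1 = -60/7, q2 = 150/7, q3 = -100/7.
The numerator is Q*f truncated at degree 4: P0 = a_0 = -7/8; P1 = a_1 + q1*a_0 = 345/38; P2 = a_2 + q1*a_1 + q2*a_0 = -15075/532; P3 = a_3 + q1*a_2 + q2*a_1 + q3*a_0 = 975/38; P4 = a_4 + q1*a_3 + q2*a_2 + q3*a_1 = -375/266.


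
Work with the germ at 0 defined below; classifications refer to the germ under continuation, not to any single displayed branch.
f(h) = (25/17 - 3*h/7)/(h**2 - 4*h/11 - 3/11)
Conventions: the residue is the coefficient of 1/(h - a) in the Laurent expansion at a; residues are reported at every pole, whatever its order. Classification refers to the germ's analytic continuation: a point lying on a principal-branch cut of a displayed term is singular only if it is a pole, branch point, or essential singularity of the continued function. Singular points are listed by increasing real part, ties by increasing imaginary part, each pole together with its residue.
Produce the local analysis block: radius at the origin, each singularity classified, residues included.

Radius of convergence at 0: -2/11 + (1/11)*sqrt(37).
At 2/11 - (1/11)*sqrt(37): a pole of order 1; residue -3/14 - (1823/8806)*sqrt(37).
At 2/11 + (1/11)*sqrt(37): a pole of order 1; residue -3/14 + (1823/8806)*sqrt(37).

Denominator factor (h**2 - 4*h/11 - 3/11): discriminant 148/121, real irrational roots 2/11 + (1/11)*sqrt(37) and 2/11 - (1/11)*sqrt(37); poles of order 1, moduli 2/11 + (1/11)*sqrt(37) and -2/11 + (1/11)*sqrt(37).
The radius of convergence is the smallest modulus among the singular points: -2/11 + (1/11)*sqrt(37).
The factor h**2 - 4*h/11 - 3/11 splits as (h - a)(h - a') with a = 2/11 - (1/11)*sqrt(37), a' = 2/11 + (1/11)*sqrt(37). At the order-1 pole a set g(h) = (h - a)*f(h) = [25/17 - 3*h/7] / (h - a').
Simple pole: residue = g(a) at a = 2/11 - (1/11)*sqrt(37), which is -3/14 - (1823/8806)*sqrt(37).
The factor h**2 - 4*h/11 - 3/11 splits as (h - a)(h - a') with a = 2/11 + (1/11)*sqrt(37), a' = 2/11 - (1/11)*sqrt(37). At the order-1 pole a set g(h) = (h - a)*f(h) = [25/17 - 3*h/7] / (h - a').
Simple pole: residue = g(a) at a = 2/11 + (1/11)*sqrt(37), which is -3/14 + (1823/8806)*sqrt(37).
List the singular points by increasing real part (a conjugate pair: the negative imaginary part first).


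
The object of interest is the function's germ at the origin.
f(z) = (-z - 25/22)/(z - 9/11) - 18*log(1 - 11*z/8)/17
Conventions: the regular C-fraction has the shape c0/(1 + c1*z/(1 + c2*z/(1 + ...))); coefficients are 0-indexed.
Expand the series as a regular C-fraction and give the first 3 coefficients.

Taylor coefficients (expand at 0): a_0 = 25/18, a_1 = 24101/5508, a_2 = 3624313/793152.
c0 = a_0 = 25/18. Peel one level at a time: if S = 1 + c*z/S' with S'(0) = 1, then c is the z-coefficient of S and S' = c*z/(S - 1).
S_1 = c0/f = 1 + (-24101/7650)*z + (345170287/52020000)*z^2 + ...; c1 = -24101/7650.
S_2 = c1*z/(S_1 - 1) = 1 + (4482731/2128400)*z + ...; c2 = 4482731/2128400.

The regular C-fraction coefficients are [25/18, -24101/7650, 4482731/2128400].


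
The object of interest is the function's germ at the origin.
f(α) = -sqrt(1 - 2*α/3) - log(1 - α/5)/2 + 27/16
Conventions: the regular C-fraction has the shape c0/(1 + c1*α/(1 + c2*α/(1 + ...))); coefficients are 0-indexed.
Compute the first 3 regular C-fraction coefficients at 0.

The regular C-fraction coefficients are [11/16, -104/165, 137/286].

Taylor coefficients (expand at 0): a_0 = 11/16, a_1 = 13/30, a_2 = 59/900.
c0 = a_0 = 11/16. Peel one level at a time: if S = 1 + c*α/S' with S'(0) = 1, then c is the α-coefficient of S and S' = c*α/(S - 1).
S_1 = c0/f = 1 + (-104/165)*α + (548/1815)*α^2 + ...; c1 = -104/165.
S_2 = c1*α/(S_1 - 1) = 1 + (137/286)*α + ...; c2 = 137/286.


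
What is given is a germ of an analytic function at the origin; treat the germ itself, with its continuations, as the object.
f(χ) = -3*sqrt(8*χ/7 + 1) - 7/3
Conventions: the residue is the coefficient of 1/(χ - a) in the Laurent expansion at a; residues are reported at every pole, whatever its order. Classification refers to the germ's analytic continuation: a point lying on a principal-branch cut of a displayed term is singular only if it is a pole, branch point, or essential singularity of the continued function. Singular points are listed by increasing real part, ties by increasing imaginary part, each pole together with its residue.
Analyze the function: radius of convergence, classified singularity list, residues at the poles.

Radius of convergence at 0: 7/8.
At -7/8: an algebraic (square-root) branch point.

Branch term (-3)*sqrt(1 - χ/(-7/8)): its argument vanishes at χ = -7/8, a square-root branch point, modulus 7/8.
The radius of convergence is the smallest modulus among the singular points: 7/8.


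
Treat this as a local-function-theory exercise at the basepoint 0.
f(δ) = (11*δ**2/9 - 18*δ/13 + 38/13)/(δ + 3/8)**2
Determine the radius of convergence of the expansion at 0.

The radius of convergence is 3/8.

Denominator factor (δ + 3/8)^2: pole of order 2 at -3/8, modulus 3/8.
The radius of convergence is the smallest modulus among the singular points: 3/8.


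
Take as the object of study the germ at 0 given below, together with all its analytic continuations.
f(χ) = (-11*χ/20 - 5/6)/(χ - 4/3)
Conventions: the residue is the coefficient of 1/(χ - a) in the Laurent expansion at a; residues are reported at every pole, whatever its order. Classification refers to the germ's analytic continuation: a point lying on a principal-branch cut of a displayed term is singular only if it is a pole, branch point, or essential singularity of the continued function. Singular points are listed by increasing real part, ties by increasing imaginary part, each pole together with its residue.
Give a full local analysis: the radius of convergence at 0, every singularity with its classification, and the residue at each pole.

Denominator factor (χ - 4/3): pole of order 1 at 4/3, modulus 4/3.
The radius of convergence is the smallest modulus among the singular points: 4/3.
At the order-1 pole 4/3 set g(χ) = (χ - (4/3))*f(χ) = -11*χ/20 - 5/6.
Simple pole: residue = g(a) at a = 4/3, which is -47/30.

Radius of convergence at 0: 4/3.
At 4/3: a pole of order 1; residue -47/30.


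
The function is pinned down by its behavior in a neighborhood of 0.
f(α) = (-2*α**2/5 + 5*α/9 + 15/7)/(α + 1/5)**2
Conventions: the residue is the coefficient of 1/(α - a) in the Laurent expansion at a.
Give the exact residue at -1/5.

The residue is 161/225.

At the order-2 pole -1/5 set g(α) = (α - (-1/5))^2*f(α) = -2*α**2/5 + 5*α/9 + 15/7.
Order-2 pole: residue = g'(a); g'(-1/5) = 161/225, so the residue is 161/225.


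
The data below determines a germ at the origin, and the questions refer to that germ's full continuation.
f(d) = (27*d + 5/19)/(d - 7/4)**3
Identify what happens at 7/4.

The denominator factor d - 7/4 vanishes at 7/4 and appears to the power 3; the numerator there equals 3611/76, nonzero, and no other factor vanishes.
Hence a pole whose order is the multiplicity, 3.

The point is a pole of order 3.


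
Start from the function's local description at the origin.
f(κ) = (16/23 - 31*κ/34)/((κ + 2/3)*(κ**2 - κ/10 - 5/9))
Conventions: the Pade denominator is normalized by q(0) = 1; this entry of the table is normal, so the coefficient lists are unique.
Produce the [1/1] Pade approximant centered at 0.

The Pade approximant has numerator coefficients [-216/115, 477368019/318062860]; denominator coefficients [1, 2228466/1016825].

Taylor coefficients needed (expand at 0): a_0 = -216/115, a_1 = 1098171/195500, a_2 = -30084291/2443750.
Write the denominator as Q(κ) = 1 + q1*κ. Requiring Q*f - P = O(κ^3) with deg P <= 1 kills the coefficients of κ^2..κ^2 in Q*f:
  κ^2: a_2 + q1*a_1 = 0, i.e. -30084291/2443750 + (1098171/195500)*q1 = 0.
Solving this linear system: q1 = 2228466/1016825.
The numerator is Q*f truncated at degree 1: P0 = a_0 = -216/115; P1 = a_1 + q1*a_0 = 477368019/318062860.


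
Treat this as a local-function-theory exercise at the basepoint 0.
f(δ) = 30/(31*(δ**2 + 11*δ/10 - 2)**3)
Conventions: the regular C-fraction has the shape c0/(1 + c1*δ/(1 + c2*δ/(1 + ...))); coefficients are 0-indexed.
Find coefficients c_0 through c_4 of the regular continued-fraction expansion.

Taylor coefficients (expand at 0): a_0 = -15/124, a_1 = -99/496, a_2 = -1989/4960, a_3 = -11913/19840, a_4 = -711369/793600.
c0 = a_0 = -15/124. Peel one level at a time: if S = 1 + c*δ/S' with S'(0) = 1, then c is the δ-coefficient of S and S' = c*δ/(S - 1).
S_1 = c0/f = 1 + (-33/20)*δ + (-237/400)*δ^2 + ...; c1 = -33/20.
S_2 = c1*δ/(S_1 - 1) = 1 + (-79/220)*δ + (74641/72600)*δ^2 + ...; c2 = -79/220.
S_3 = c2*δ/(S_2 - 1) = 1 + (74641/26070)*δ + (152106961/22467600)*δ^2 + ...; c3 = 74641/26070.
S_4 = c3*δ/(S_3 - 1) = 1 + (-1673176571/707596680)*δ + ...; c4 = -1673176571/707596680.

The regular C-fraction coefficients are [-15/124, -33/20, -79/220, 74641/26070, -1673176571/707596680].


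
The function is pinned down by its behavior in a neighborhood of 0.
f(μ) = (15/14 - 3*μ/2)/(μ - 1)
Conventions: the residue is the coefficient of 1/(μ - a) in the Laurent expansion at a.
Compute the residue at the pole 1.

The residue is -3/7.

At the order-1 pole 1 set g(μ) = (μ - (1))*f(μ) = 15/14 - 3*μ/2.
Simple pole: residue = g(a) at a = 1, which is -3/7.
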